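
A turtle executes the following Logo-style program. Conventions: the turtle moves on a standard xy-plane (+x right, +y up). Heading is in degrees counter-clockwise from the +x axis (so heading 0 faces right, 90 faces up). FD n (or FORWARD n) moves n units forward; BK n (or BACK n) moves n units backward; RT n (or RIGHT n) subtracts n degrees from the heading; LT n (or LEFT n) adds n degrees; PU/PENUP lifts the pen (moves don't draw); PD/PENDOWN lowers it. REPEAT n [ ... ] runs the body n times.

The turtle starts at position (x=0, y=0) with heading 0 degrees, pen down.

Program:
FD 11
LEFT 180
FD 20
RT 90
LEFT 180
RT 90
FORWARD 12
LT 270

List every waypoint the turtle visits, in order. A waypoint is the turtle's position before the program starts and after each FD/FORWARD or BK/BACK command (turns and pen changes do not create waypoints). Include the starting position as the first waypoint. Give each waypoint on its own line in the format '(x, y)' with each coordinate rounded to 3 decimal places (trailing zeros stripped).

Executing turtle program step by step:
Start: pos=(0,0), heading=0, pen down
FD 11: (0,0) -> (11,0) [heading=0, draw]
LT 180: heading 0 -> 180
FD 20: (11,0) -> (-9,0) [heading=180, draw]
RT 90: heading 180 -> 90
LT 180: heading 90 -> 270
RT 90: heading 270 -> 180
FD 12: (-9,0) -> (-21,0) [heading=180, draw]
LT 270: heading 180 -> 90
Final: pos=(-21,0), heading=90, 3 segment(s) drawn
Waypoints (4 total):
(0, 0)
(11, 0)
(-9, 0)
(-21, 0)

Answer: (0, 0)
(11, 0)
(-9, 0)
(-21, 0)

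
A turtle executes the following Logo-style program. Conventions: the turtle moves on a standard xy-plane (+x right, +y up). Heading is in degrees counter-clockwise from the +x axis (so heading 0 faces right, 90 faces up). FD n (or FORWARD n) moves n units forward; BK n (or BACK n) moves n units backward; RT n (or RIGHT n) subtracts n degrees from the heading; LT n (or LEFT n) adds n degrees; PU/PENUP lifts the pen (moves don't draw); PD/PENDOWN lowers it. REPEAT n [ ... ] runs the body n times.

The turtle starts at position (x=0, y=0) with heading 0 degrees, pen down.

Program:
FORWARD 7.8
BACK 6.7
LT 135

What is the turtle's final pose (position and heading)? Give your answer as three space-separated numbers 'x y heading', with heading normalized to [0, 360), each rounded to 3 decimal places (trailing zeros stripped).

Answer: 1.1 0 135

Derivation:
Executing turtle program step by step:
Start: pos=(0,0), heading=0, pen down
FD 7.8: (0,0) -> (7.8,0) [heading=0, draw]
BK 6.7: (7.8,0) -> (1.1,0) [heading=0, draw]
LT 135: heading 0 -> 135
Final: pos=(1.1,0), heading=135, 2 segment(s) drawn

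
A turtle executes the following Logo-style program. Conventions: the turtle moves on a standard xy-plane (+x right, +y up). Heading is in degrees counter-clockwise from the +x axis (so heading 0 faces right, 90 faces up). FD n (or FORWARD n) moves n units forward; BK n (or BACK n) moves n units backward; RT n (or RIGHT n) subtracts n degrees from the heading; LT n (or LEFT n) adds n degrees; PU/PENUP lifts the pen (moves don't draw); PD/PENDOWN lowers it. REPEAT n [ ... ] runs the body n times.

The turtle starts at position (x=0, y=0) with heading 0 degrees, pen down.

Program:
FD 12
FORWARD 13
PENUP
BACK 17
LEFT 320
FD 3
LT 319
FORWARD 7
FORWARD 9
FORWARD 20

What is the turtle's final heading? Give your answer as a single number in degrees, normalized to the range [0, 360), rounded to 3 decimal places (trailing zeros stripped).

Executing turtle program step by step:
Start: pos=(0,0), heading=0, pen down
FD 12: (0,0) -> (12,0) [heading=0, draw]
FD 13: (12,0) -> (25,0) [heading=0, draw]
PU: pen up
BK 17: (25,0) -> (8,0) [heading=0, move]
LT 320: heading 0 -> 320
FD 3: (8,0) -> (10.298,-1.928) [heading=320, move]
LT 319: heading 320 -> 279
FD 7: (10.298,-1.928) -> (11.393,-8.842) [heading=279, move]
FD 9: (11.393,-8.842) -> (12.801,-17.731) [heading=279, move]
FD 20: (12.801,-17.731) -> (15.93,-37.485) [heading=279, move]
Final: pos=(15.93,-37.485), heading=279, 2 segment(s) drawn

Answer: 279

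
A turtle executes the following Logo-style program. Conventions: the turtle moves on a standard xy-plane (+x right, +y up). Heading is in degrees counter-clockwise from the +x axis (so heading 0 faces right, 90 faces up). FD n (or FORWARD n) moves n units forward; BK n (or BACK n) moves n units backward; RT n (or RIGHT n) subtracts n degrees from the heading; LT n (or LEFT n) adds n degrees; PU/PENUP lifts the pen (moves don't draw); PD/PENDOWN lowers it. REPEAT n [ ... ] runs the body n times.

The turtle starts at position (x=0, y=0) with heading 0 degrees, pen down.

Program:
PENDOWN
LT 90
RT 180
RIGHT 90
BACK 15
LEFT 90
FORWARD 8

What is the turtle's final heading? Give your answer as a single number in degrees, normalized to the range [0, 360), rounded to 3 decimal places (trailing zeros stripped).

Answer: 270

Derivation:
Executing turtle program step by step:
Start: pos=(0,0), heading=0, pen down
PD: pen down
LT 90: heading 0 -> 90
RT 180: heading 90 -> 270
RT 90: heading 270 -> 180
BK 15: (0,0) -> (15,0) [heading=180, draw]
LT 90: heading 180 -> 270
FD 8: (15,0) -> (15,-8) [heading=270, draw]
Final: pos=(15,-8), heading=270, 2 segment(s) drawn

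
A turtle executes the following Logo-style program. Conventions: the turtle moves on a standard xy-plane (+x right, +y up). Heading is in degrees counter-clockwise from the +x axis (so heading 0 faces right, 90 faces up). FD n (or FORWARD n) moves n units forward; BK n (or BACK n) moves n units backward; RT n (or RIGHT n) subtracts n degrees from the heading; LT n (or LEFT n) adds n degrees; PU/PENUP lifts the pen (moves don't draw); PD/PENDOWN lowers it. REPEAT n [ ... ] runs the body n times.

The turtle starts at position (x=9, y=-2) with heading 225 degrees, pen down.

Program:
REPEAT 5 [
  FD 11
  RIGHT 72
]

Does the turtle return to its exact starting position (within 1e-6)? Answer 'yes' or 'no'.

Answer: yes

Derivation:
Executing turtle program step by step:
Start: pos=(9,-2), heading=225, pen down
REPEAT 5 [
  -- iteration 1/5 --
  FD 11: (9,-2) -> (1.222,-9.778) [heading=225, draw]
  RT 72: heading 225 -> 153
  -- iteration 2/5 --
  FD 11: (1.222,-9.778) -> (-8.579,-4.784) [heading=153, draw]
  RT 72: heading 153 -> 81
  -- iteration 3/5 --
  FD 11: (-8.579,-4.784) -> (-6.858,6.08) [heading=81, draw]
  RT 72: heading 81 -> 9
  -- iteration 4/5 --
  FD 11: (-6.858,6.08) -> (4.006,7.801) [heading=9, draw]
  RT 72: heading 9 -> 297
  -- iteration 5/5 --
  FD 11: (4.006,7.801) -> (9,-2) [heading=297, draw]
  RT 72: heading 297 -> 225
]
Final: pos=(9,-2), heading=225, 5 segment(s) drawn

Start position: (9, -2)
Final position: (9, -2)
Distance = 0; < 1e-6 -> CLOSED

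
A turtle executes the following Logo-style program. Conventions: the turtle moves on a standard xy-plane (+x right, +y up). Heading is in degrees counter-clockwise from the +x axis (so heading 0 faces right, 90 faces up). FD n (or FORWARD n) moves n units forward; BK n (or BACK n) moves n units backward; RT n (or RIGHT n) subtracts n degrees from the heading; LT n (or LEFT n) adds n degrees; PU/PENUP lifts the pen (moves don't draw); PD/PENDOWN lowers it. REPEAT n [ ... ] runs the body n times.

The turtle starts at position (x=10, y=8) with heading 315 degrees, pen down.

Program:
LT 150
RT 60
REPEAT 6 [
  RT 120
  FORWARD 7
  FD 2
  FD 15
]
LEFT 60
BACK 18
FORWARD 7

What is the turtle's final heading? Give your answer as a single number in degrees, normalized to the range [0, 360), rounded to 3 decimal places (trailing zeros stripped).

Answer: 105

Derivation:
Executing turtle program step by step:
Start: pos=(10,8), heading=315, pen down
LT 150: heading 315 -> 105
RT 60: heading 105 -> 45
REPEAT 6 [
  -- iteration 1/6 --
  RT 120: heading 45 -> 285
  FD 7: (10,8) -> (11.812,1.239) [heading=285, draw]
  FD 2: (11.812,1.239) -> (12.329,-0.693) [heading=285, draw]
  FD 15: (12.329,-0.693) -> (16.212,-15.182) [heading=285, draw]
  -- iteration 2/6 --
  RT 120: heading 285 -> 165
  FD 7: (16.212,-15.182) -> (9.45,-13.37) [heading=165, draw]
  FD 2: (9.45,-13.37) -> (7.518,-12.853) [heading=165, draw]
  FD 15: (7.518,-12.853) -> (-6.971,-8.971) [heading=165, draw]
  -- iteration 3/6 --
  RT 120: heading 165 -> 45
  FD 7: (-6.971,-8.971) -> (-2.021,-4.021) [heading=45, draw]
  FD 2: (-2.021,-4.021) -> (-0.607,-2.607) [heading=45, draw]
  FD 15: (-0.607,-2.607) -> (10,8) [heading=45, draw]
  -- iteration 4/6 --
  RT 120: heading 45 -> 285
  FD 7: (10,8) -> (11.812,1.239) [heading=285, draw]
  FD 2: (11.812,1.239) -> (12.329,-0.693) [heading=285, draw]
  FD 15: (12.329,-0.693) -> (16.212,-15.182) [heading=285, draw]
  -- iteration 5/6 --
  RT 120: heading 285 -> 165
  FD 7: (16.212,-15.182) -> (9.45,-13.37) [heading=165, draw]
  FD 2: (9.45,-13.37) -> (7.518,-12.853) [heading=165, draw]
  FD 15: (7.518,-12.853) -> (-6.971,-8.971) [heading=165, draw]
  -- iteration 6/6 --
  RT 120: heading 165 -> 45
  FD 7: (-6.971,-8.971) -> (-2.021,-4.021) [heading=45, draw]
  FD 2: (-2.021,-4.021) -> (-0.607,-2.607) [heading=45, draw]
  FD 15: (-0.607,-2.607) -> (10,8) [heading=45, draw]
]
LT 60: heading 45 -> 105
BK 18: (10,8) -> (14.659,-9.387) [heading=105, draw]
FD 7: (14.659,-9.387) -> (12.847,-2.625) [heading=105, draw]
Final: pos=(12.847,-2.625), heading=105, 20 segment(s) drawn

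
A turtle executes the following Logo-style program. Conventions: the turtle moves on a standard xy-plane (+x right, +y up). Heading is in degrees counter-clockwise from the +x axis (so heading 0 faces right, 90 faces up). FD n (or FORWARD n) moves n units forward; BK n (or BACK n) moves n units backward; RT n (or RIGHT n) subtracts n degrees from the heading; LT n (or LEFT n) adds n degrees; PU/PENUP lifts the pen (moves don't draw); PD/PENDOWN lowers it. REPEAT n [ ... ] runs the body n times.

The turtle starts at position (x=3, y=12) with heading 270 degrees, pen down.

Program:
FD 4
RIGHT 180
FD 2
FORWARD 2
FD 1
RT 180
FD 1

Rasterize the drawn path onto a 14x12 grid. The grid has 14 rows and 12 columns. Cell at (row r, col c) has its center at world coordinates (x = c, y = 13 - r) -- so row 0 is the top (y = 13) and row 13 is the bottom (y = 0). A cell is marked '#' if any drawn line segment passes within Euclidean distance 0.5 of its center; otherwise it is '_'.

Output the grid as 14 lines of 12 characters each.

Answer: ___#________
___#________
___#________
___#________
___#________
___#________
____________
____________
____________
____________
____________
____________
____________
____________

Derivation:
Segment 0: (3,12) -> (3,8)
Segment 1: (3,8) -> (3,10)
Segment 2: (3,10) -> (3,12)
Segment 3: (3,12) -> (3,13)
Segment 4: (3,13) -> (3,12)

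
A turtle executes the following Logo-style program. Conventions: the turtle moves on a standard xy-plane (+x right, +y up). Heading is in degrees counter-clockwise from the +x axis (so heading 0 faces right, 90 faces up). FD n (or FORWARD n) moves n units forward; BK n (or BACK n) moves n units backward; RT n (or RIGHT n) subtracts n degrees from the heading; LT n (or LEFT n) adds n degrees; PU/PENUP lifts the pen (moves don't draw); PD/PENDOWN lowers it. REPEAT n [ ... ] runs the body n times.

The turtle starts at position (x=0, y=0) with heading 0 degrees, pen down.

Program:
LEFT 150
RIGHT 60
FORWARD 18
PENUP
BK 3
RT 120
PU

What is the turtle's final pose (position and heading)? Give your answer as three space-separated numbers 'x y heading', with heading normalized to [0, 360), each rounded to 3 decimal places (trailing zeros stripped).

Answer: 0 15 330

Derivation:
Executing turtle program step by step:
Start: pos=(0,0), heading=0, pen down
LT 150: heading 0 -> 150
RT 60: heading 150 -> 90
FD 18: (0,0) -> (0,18) [heading=90, draw]
PU: pen up
BK 3: (0,18) -> (0,15) [heading=90, move]
RT 120: heading 90 -> 330
PU: pen up
Final: pos=(0,15), heading=330, 1 segment(s) drawn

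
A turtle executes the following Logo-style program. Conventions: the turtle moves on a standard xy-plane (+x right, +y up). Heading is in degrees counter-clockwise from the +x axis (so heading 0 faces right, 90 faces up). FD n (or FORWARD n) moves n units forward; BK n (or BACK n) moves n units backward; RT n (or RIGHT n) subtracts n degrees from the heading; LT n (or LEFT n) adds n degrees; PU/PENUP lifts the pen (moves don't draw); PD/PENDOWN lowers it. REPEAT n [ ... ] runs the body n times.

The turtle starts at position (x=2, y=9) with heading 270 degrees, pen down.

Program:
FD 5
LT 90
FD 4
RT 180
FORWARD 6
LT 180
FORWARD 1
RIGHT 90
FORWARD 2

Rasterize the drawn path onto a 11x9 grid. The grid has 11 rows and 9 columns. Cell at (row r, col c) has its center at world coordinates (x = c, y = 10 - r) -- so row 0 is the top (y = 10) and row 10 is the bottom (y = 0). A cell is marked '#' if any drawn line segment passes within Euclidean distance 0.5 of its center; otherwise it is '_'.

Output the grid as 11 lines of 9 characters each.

Segment 0: (2,9) -> (2,4)
Segment 1: (2,4) -> (6,4)
Segment 2: (6,4) -> (-0,4)
Segment 3: (-0,4) -> (1,4)
Segment 4: (1,4) -> (1,2)

Answer: _________
__#______
__#______
__#______
__#______
__#______
#######__
_#_______
_#_______
_________
_________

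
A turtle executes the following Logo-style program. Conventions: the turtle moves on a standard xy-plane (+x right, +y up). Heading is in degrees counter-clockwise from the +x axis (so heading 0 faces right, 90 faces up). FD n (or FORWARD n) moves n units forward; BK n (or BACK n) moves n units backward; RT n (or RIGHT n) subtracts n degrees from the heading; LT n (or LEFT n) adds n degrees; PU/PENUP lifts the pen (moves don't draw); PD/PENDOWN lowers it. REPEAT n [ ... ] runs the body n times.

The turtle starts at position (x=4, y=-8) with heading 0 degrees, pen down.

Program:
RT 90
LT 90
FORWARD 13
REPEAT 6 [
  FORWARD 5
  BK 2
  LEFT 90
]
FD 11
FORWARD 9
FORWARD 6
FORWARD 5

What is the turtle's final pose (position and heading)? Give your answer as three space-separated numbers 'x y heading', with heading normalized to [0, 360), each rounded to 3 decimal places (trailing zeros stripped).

Answer: -11 -5 180

Derivation:
Executing turtle program step by step:
Start: pos=(4,-8), heading=0, pen down
RT 90: heading 0 -> 270
LT 90: heading 270 -> 0
FD 13: (4,-8) -> (17,-8) [heading=0, draw]
REPEAT 6 [
  -- iteration 1/6 --
  FD 5: (17,-8) -> (22,-8) [heading=0, draw]
  BK 2: (22,-8) -> (20,-8) [heading=0, draw]
  LT 90: heading 0 -> 90
  -- iteration 2/6 --
  FD 5: (20,-8) -> (20,-3) [heading=90, draw]
  BK 2: (20,-3) -> (20,-5) [heading=90, draw]
  LT 90: heading 90 -> 180
  -- iteration 3/6 --
  FD 5: (20,-5) -> (15,-5) [heading=180, draw]
  BK 2: (15,-5) -> (17,-5) [heading=180, draw]
  LT 90: heading 180 -> 270
  -- iteration 4/6 --
  FD 5: (17,-5) -> (17,-10) [heading=270, draw]
  BK 2: (17,-10) -> (17,-8) [heading=270, draw]
  LT 90: heading 270 -> 0
  -- iteration 5/6 --
  FD 5: (17,-8) -> (22,-8) [heading=0, draw]
  BK 2: (22,-8) -> (20,-8) [heading=0, draw]
  LT 90: heading 0 -> 90
  -- iteration 6/6 --
  FD 5: (20,-8) -> (20,-3) [heading=90, draw]
  BK 2: (20,-3) -> (20,-5) [heading=90, draw]
  LT 90: heading 90 -> 180
]
FD 11: (20,-5) -> (9,-5) [heading=180, draw]
FD 9: (9,-5) -> (0,-5) [heading=180, draw]
FD 6: (0,-5) -> (-6,-5) [heading=180, draw]
FD 5: (-6,-5) -> (-11,-5) [heading=180, draw]
Final: pos=(-11,-5), heading=180, 17 segment(s) drawn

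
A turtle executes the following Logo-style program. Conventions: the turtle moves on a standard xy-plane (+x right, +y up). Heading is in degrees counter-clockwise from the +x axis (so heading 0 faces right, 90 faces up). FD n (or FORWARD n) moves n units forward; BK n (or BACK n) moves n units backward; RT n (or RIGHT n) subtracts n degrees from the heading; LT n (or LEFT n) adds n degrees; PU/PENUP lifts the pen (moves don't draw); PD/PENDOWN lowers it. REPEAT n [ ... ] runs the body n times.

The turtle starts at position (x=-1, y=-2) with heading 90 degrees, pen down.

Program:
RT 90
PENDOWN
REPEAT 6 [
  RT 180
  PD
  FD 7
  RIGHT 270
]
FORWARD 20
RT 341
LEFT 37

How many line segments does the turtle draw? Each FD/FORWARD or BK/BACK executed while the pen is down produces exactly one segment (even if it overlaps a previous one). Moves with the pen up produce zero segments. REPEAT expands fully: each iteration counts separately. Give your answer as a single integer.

Answer: 7

Derivation:
Executing turtle program step by step:
Start: pos=(-1,-2), heading=90, pen down
RT 90: heading 90 -> 0
PD: pen down
REPEAT 6 [
  -- iteration 1/6 --
  RT 180: heading 0 -> 180
  PD: pen down
  FD 7: (-1,-2) -> (-8,-2) [heading=180, draw]
  RT 270: heading 180 -> 270
  -- iteration 2/6 --
  RT 180: heading 270 -> 90
  PD: pen down
  FD 7: (-8,-2) -> (-8,5) [heading=90, draw]
  RT 270: heading 90 -> 180
  -- iteration 3/6 --
  RT 180: heading 180 -> 0
  PD: pen down
  FD 7: (-8,5) -> (-1,5) [heading=0, draw]
  RT 270: heading 0 -> 90
  -- iteration 4/6 --
  RT 180: heading 90 -> 270
  PD: pen down
  FD 7: (-1,5) -> (-1,-2) [heading=270, draw]
  RT 270: heading 270 -> 0
  -- iteration 5/6 --
  RT 180: heading 0 -> 180
  PD: pen down
  FD 7: (-1,-2) -> (-8,-2) [heading=180, draw]
  RT 270: heading 180 -> 270
  -- iteration 6/6 --
  RT 180: heading 270 -> 90
  PD: pen down
  FD 7: (-8,-2) -> (-8,5) [heading=90, draw]
  RT 270: heading 90 -> 180
]
FD 20: (-8,5) -> (-28,5) [heading=180, draw]
RT 341: heading 180 -> 199
LT 37: heading 199 -> 236
Final: pos=(-28,5), heading=236, 7 segment(s) drawn
Segments drawn: 7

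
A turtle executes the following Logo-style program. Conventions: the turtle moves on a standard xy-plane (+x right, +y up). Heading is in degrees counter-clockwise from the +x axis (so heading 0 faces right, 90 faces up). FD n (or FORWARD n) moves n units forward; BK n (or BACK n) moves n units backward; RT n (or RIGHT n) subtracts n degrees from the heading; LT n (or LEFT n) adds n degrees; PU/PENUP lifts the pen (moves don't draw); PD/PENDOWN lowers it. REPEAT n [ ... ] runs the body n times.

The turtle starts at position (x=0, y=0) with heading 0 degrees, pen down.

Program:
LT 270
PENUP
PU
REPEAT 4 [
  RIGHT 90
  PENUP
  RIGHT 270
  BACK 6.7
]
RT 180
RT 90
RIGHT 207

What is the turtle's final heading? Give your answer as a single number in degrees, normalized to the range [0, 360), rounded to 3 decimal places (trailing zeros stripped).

Answer: 153

Derivation:
Executing turtle program step by step:
Start: pos=(0,0), heading=0, pen down
LT 270: heading 0 -> 270
PU: pen up
PU: pen up
REPEAT 4 [
  -- iteration 1/4 --
  RT 90: heading 270 -> 180
  PU: pen up
  RT 270: heading 180 -> 270
  BK 6.7: (0,0) -> (0,6.7) [heading=270, move]
  -- iteration 2/4 --
  RT 90: heading 270 -> 180
  PU: pen up
  RT 270: heading 180 -> 270
  BK 6.7: (0,6.7) -> (0,13.4) [heading=270, move]
  -- iteration 3/4 --
  RT 90: heading 270 -> 180
  PU: pen up
  RT 270: heading 180 -> 270
  BK 6.7: (0,13.4) -> (0,20.1) [heading=270, move]
  -- iteration 4/4 --
  RT 90: heading 270 -> 180
  PU: pen up
  RT 270: heading 180 -> 270
  BK 6.7: (0,20.1) -> (0,26.8) [heading=270, move]
]
RT 180: heading 270 -> 90
RT 90: heading 90 -> 0
RT 207: heading 0 -> 153
Final: pos=(0,26.8), heading=153, 0 segment(s) drawn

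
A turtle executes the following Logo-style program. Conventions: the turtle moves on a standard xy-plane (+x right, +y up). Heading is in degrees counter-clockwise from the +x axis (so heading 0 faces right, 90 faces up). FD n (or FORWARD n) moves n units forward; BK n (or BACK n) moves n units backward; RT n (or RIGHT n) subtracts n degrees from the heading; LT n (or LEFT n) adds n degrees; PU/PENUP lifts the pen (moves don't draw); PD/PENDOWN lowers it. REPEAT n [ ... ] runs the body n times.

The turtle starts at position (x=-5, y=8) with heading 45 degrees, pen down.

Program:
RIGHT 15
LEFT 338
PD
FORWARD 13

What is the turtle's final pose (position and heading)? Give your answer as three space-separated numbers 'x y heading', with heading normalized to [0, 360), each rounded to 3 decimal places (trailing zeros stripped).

Answer: 7.873 9.809 8

Derivation:
Executing turtle program step by step:
Start: pos=(-5,8), heading=45, pen down
RT 15: heading 45 -> 30
LT 338: heading 30 -> 8
PD: pen down
FD 13: (-5,8) -> (7.873,9.809) [heading=8, draw]
Final: pos=(7.873,9.809), heading=8, 1 segment(s) drawn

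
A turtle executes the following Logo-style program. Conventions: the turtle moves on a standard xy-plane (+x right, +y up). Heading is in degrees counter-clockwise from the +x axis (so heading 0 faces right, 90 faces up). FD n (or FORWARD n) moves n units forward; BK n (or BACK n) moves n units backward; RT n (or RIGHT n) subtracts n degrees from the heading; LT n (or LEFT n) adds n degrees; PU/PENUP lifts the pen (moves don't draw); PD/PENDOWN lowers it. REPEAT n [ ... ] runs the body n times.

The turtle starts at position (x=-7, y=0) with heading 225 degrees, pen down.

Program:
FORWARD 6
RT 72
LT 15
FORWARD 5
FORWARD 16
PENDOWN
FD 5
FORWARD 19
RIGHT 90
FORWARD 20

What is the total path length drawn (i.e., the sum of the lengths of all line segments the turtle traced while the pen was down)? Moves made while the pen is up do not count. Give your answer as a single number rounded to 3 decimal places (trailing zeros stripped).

Executing turtle program step by step:
Start: pos=(-7,0), heading=225, pen down
FD 6: (-7,0) -> (-11.243,-4.243) [heading=225, draw]
RT 72: heading 225 -> 153
LT 15: heading 153 -> 168
FD 5: (-11.243,-4.243) -> (-16.133,-3.203) [heading=168, draw]
FD 16: (-16.133,-3.203) -> (-31.784,0.124) [heading=168, draw]
PD: pen down
FD 5: (-31.784,0.124) -> (-36.674,1.163) [heading=168, draw]
FD 19: (-36.674,1.163) -> (-55.259,5.113) [heading=168, draw]
RT 90: heading 168 -> 78
FD 20: (-55.259,5.113) -> (-51.101,24.676) [heading=78, draw]
Final: pos=(-51.101,24.676), heading=78, 6 segment(s) drawn

Segment lengths:
  seg 1: (-7,0) -> (-11.243,-4.243), length = 6
  seg 2: (-11.243,-4.243) -> (-16.133,-3.203), length = 5
  seg 3: (-16.133,-3.203) -> (-31.784,0.124), length = 16
  seg 4: (-31.784,0.124) -> (-36.674,1.163), length = 5
  seg 5: (-36.674,1.163) -> (-55.259,5.113), length = 19
  seg 6: (-55.259,5.113) -> (-51.101,24.676), length = 20
Total = 71

Answer: 71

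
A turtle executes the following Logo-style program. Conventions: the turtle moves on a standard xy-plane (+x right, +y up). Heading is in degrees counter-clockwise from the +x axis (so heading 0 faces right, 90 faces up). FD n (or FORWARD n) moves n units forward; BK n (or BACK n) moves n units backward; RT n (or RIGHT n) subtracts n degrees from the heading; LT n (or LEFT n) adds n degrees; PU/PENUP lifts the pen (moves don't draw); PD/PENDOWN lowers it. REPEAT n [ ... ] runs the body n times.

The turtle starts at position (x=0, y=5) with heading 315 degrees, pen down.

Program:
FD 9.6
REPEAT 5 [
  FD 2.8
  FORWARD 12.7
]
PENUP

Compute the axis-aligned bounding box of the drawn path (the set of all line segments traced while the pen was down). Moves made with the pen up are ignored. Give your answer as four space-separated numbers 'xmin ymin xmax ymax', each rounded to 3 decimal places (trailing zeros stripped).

Executing turtle program step by step:
Start: pos=(0,5), heading=315, pen down
FD 9.6: (0,5) -> (6.788,-1.788) [heading=315, draw]
REPEAT 5 [
  -- iteration 1/5 --
  FD 2.8: (6.788,-1.788) -> (8.768,-3.768) [heading=315, draw]
  FD 12.7: (8.768,-3.768) -> (17.748,-12.748) [heading=315, draw]
  -- iteration 2/5 --
  FD 2.8: (17.748,-12.748) -> (19.728,-14.728) [heading=315, draw]
  FD 12.7: (19.728,-14.728) -> (28.709,-23.709) [heading=315, draw]
  -- iteration 3/5 --
  FD 2.8: (28.709,-23.709) -> (30.688,-25.688) [heading=315, draw]
  FD 12.7: (30.688,-25.688) -> (39.669,-34.669) [heading=315, draw]
  -- iteration 4/5 --
  FD 2.8: (39.669,-34.669) -> (41.649,-36.649) [heading=315, draw]
  FD 12.7: (41.649,-36.649) -> (50.629,-45.629) [heading=315, draw]
  -- iteration 5/5 --
  FD 2.8: (50.629,-45.629) -> (52.609,-47.609) [heading=315, draw]
  FD 12.7: (52.609,-47.609) -> (61.589,-56.589) [heading=315, draw]
]
PU: pen up
Final: pos=(61.589,-56.589), heading=315, 11 segment(s) drawn

Segment endpoints: x in {0, 6.788, 8.768, 17.748, 19.728, 28.709, 30.688, 39.669, 41.649, 50.629, 52.609, 61.589}, y in {-56.589, -47.609, -45.629, -36.649, -34.669, -25.688, -23.709, -14.728, -12.748, -3.768, -1.788, 5}
xmin=0, ymin=-56.589, xmax=61.589, ymax=5

Answer: 0 -56.589 61.589 5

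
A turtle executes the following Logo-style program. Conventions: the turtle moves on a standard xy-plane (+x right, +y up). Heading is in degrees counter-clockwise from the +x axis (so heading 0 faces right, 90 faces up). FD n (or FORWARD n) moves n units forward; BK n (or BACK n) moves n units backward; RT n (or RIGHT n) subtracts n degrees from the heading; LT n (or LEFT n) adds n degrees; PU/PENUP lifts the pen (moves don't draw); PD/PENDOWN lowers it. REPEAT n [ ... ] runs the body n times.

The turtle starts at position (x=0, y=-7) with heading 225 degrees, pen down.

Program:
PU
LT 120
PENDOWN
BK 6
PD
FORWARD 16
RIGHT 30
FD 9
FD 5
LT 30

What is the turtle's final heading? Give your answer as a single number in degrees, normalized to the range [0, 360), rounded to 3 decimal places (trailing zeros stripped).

Answer: 345

Derivation:
Executing turtle program step by step:
Start: pos=(0,-7), heading=225, pen down
PU: pen up
LT 120: heading 225 -> 345
PD: pen down
BK 6: (0,-7) -> (-5.796,-5.447) [heading=345, draw]
PD: pen down
FD 16: (-5.796,-5.447) -> (9.659,-9.588) [heading=345, draw]
RT 30: heading 345 -> 315
FD 9: (9.659,-9.588) -> (16.023,-15.952) [heading=315, draw]
FD 5: (16.023,-15.952) -> (19.559,-19.488) [heading=315, draw]
LT 30: heading 315 -> 345
Final: pos=(19.559,-19.488), heading=345, 4 segment(s) drawn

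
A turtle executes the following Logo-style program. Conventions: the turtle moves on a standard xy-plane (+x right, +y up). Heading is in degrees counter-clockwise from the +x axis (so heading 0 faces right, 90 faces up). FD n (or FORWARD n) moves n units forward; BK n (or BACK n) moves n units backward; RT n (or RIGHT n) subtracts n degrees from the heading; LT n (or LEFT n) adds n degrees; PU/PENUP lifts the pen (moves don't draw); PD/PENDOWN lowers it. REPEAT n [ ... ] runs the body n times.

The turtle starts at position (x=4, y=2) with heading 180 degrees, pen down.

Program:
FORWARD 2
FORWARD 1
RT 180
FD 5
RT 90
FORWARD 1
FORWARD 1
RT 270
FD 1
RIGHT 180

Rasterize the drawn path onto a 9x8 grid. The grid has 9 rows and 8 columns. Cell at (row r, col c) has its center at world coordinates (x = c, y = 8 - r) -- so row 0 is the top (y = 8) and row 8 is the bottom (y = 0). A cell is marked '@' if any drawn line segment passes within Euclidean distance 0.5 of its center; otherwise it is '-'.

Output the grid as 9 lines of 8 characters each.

Answer: --------
--------
--------
--------
--------
--------
-@@@@@@-
------@-
------@@

Derivation:
Segment 0: (4,2) -> (2,2)
Segment 1: (2,2) -> (1,2)
Segment 2: (1,2) -> (6,2)
Segment 3: (6,2) -> (6,1)
Segment 4: (6,1) -> (6,0)
Segment 5: (6,0) -> (7,0)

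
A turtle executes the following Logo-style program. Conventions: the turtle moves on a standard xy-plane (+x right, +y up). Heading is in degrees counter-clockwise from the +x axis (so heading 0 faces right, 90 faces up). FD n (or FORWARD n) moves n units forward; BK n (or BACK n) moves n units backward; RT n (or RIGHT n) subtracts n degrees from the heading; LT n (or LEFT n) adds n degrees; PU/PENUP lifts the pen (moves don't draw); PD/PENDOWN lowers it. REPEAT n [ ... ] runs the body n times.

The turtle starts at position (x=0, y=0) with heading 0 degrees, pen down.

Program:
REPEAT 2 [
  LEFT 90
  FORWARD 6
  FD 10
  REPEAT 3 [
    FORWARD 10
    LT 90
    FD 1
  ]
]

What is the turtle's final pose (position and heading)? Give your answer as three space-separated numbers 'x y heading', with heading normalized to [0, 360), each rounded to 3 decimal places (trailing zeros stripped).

Answer: -20 30 0

Derivation:
Executing turtle program step by step:
Start: pos=(0,0), heading=0, pen down
REPEAT 2 [
  -- iteration 1/2 --
  LT 90: heading 0 -> 90
  FD 6: (0,0) -> (0,6) [heading=90, draw]
  FD 10: (0,6) -> (0,16) [heading=90, draw]
  REPEAT 3 [
    -- iteration 1/3 --
    FD 10: (0,16) -> (0,26) [heading=90, draw]
    LT 90: heading 90 -> 180
    FD 1: (0,26) -> (-1,26) [heading=180, draw]
    -- iteration 2/3 --
    FD 10: (-1,26) -> (-11,26) [heading=180, draw]
    LT 90: heading 180 -> 270
    FD 1: (-11,26) -> (-11,25) [heading=270, draw]
    -- iteration 3/3 --
    FD 10: (-11,25) -> (-11,15) [heading=270, draw]
    LT 90: heading 270 -> 0
    FD 1: (-11,15) -> (-10,15) [heading=0, draw]
  ]
  -- iteration 2/2 --
  LT 90: heading 0 -> 90
  FD 6: (-10,15) -> (-10,21) [heading=90, draw]
  FD 10: (-10,21) -> (-10,31) [heading=90, draw]
  REPEAT 3 [
    -- iteration 1/3 --
    FD 10: (-10,31) -> (-10,41) [heading=90, draw]
    LT 90: heading 90 -> 180
    FD 1: (-10,41) -> (-11,41) [heading=180, draw]
    -- iteration 2/3 --
    FD 10: (-11,41) -> (-21,41) [heading=180, draw]
    LT 90: heading 180 -> 270
    FD 1: (-21,41) -> (-21,40) [heading=270, draw]
    -- iteration 3/3 --
    FD 10: (-21,40) -> (-21,30) [heading=270, draw]
    LT 90: heading 270 -> 0
    FD 1: (-21,30) -> (-20,30) [heading=0, draw]
  ]
]
Final: pos=(-20,30), heading=0, 16 segment(s) drawn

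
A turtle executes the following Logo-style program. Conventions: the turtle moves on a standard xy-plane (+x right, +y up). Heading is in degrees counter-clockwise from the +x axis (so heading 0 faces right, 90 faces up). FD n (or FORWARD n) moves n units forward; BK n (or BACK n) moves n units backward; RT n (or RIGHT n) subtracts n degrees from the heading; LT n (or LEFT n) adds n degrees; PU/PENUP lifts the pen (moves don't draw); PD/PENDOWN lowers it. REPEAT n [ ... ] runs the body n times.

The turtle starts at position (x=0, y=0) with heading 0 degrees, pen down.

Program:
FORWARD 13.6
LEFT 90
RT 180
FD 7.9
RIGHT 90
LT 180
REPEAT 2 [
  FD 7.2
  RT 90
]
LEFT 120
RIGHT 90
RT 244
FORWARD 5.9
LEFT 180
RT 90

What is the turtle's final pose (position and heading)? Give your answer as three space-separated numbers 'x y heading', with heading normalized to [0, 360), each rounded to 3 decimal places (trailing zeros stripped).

Executing turtle program step by step:
Start: pos=(0,0), heading=0, pen down
FD 13.6: (0,0) -> (13.6,0) [heading=0, draw]
LT 90: heading 0 -> 90
RT 180: heading 90 -> 270
FD 7.9: (13.6,0) -> (13.6,-7.9) [heading=270, draw]
RT 90: heading 270 -> 180
LT 180: heading 180 -> 0
REPEAT 2 [
  -- iteration 1/2 --
  FD 7.2: (13.6,-7.9) -> (20.8,-7.9) [heading=0, draw]
  RT 90: heading 0 -> 270
  -- iteration 2/2 --
  FD 7.2: (20.8,-7.9) -> (20.8,-15.1) [heading=270, draw]
  RT 90: heading 270 -> 180
]
LT 120: heading 180 -> 300
RT 90: heading 300 -> 210
RT 244: heading 210 -> 326
FD 5.9: (20.8,-15.1) -> (25.691,-18.399) [heading=326, draw]
LT 180: heading 326 -> 146
RT 90: heading 146 -> 56
Final: pos=(25.691,-18.399), heading=56, 5 segment(s) drawn

Answer: 25.691 -18.399 56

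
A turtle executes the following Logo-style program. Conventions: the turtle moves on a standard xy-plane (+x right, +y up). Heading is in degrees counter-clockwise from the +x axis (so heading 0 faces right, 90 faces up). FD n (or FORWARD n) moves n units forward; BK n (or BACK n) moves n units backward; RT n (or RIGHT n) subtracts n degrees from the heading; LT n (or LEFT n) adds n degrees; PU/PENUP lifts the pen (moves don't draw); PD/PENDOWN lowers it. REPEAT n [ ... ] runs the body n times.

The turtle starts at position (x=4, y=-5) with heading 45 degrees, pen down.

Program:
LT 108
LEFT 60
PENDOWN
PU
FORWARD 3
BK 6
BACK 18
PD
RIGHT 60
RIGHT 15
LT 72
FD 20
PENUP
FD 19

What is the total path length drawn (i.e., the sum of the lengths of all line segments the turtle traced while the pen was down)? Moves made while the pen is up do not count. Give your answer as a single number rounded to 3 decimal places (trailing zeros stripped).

Executing turtle program step by step:
Start: pos=(4,-5), heading=45, pen down
LT 108: heading 45 -> 153
LT 60: heading 153 -> 213
PD: pen down
PU: pen up
FD 3: (4,-5) -> (1.484,-6.634) [heading=213, move]
BK 6: (1.484,-6.634) -> (6.516,-3.366) [heading=213, move]
BK 18: (6.516,-3.366) -> (21.612,6.437) [heading=213, move]
PD: pen down
RT 60: heading 213 -> 153
RT 15: heading 153 -> 138
LT 72: heading 138 -> 210
FD 20: (21.612,6.437) -> (4.292,-3.563) [heading=210, draw]
PU: pen up
FD 19: (4.292,-3.563) -> (-12.163,-13.063) [heading=210, move]
Final: pos=(-12.163,-13.063), heading=210, 1 segment(s) drawn

Segment lengths:
  seg 1: (21.612,6.437) -> (4.292,-3.563), length = 20
Total = 20

Answer: 20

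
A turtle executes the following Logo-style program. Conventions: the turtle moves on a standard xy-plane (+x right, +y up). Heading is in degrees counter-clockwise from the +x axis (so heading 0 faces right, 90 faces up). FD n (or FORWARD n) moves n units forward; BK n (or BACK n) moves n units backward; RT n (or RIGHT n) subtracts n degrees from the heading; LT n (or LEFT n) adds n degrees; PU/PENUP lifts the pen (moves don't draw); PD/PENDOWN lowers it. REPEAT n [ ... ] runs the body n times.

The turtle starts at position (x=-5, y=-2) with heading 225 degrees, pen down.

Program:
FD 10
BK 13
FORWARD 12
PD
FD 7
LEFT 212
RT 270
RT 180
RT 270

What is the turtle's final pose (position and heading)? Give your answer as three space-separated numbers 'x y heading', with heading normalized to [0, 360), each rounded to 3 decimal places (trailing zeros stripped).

Executing turtle program step by step:
Start: pos=(-5,-2), heading=225, pen down
FD 10: (-5,-2) -> (-12.071,-9.071) [heading=225, draw]
BK 13: (-12.071,-9.071) -> (-2.879,0.121) [heading=225, draw]
FD 12: (-2.879,0.121) -> (-11.364,-8.364) [heading=225, draw]
PD: pen down
FD 7: (-11.364,-8.364) -> (-16.314,-13.314) [heading=225, draw]
LT 212: heading 225 -> 77
RT 270: heading 77 -> 167
RT 180: heading 167 -> 347
RT 270: heading 347 -> 77
Final: pos=(-16.314,-13.314), heading=77, 4 segment(s) drawn

Answer: -16.314 -13.314 77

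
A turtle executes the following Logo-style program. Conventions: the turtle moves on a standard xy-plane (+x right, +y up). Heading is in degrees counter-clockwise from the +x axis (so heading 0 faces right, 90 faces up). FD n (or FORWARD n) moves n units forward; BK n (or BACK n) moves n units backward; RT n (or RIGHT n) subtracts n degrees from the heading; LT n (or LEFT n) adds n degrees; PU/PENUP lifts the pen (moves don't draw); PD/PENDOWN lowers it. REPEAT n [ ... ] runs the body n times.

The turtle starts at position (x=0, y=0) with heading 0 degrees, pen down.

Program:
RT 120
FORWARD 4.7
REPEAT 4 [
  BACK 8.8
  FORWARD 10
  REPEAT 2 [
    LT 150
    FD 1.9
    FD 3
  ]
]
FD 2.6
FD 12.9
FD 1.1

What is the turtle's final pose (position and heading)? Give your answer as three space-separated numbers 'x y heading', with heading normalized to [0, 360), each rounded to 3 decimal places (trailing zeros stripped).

Answer: 16.694 -1.894 0

Derivation:
Executing turtle program step by step:
Start: pos=(0,0), heading=0, pen down
RT 120: heading 0 -> 240
FD 4.7: (0,0) -> (-2.35,-4.07) [heading=240, draw]
REPEAT 4 [
  -- iteration 1/4 --
  BK 8.8: (-2.35,-4.07) -> (2.05,3.551) [heading=240, draw]
  FD 10: (2.05,3.551) -> (-2.95,-5.11) [heading=240, draw]
  REPEAT 2 [
    -- iteration 1/2 --
    LT 150: heading 240 -> 30
    FD 1.9: (-2.95,-5.11) -> (-1.305,-4.16) [heading=30, draw]
    FD 3: (-1.305,-4.16) -> (1.294,-2.66) [heading=30, draw]
    -- iteration 2/2 --
    LT 150: heading 30 -> 180
    FD 1.9: (1.294,-2.66) -> (-0.606,-2.66) [heading=180, draw]
    FD 3: (-0.606,-2.66) -> (-3.606,-2.66) [heading=180, draw]
  ]
  -- iteration 2/4 --
  BK 8.8: (-3.606,-2.66) -> (5.194,-2.66) [heading=180, draw]
  FD 10: (5.194,-2.66) -> (-4.806,-2.66) [heading=180, draw]
  REPEAT 2 [
    -- iteration 1/2 --
    LT 150: heading 180 -> 330
    FD 1.9: (-4.806,-2.66) -> (-3.161,-3.61) [heading=330, draw]
    FD 3: (-3.161,-3.61) -> (-0.563,-5.11) [heading=330, draw]
    -- iteration 2/2 --
    LT 150: heading 330 -> 120
    FD 1.9: (-0.563,-5.11) -> (-1.513,-3.464) [heading=120, draw]
    FD 3: (-1.513,-3.464) -> (-3.013,-0.866) [heading=120, draw]
  ]
  -- iteration 3/4 --
  BK 8.8: (-3.013,-0.866) -> (1.387,-8.487) [heading=120, draw]
  FD 10: (1.387,-8.487) -> (-3.613,0.173) [heading=120, draw]
  REPEAT 2 [
    -- iteration 1/2 --
    LT 150: heading 120 -> 270
    FD 1.9: (-3.613,0.173) -> (-3.613,-1.727) [heading=270, draw]
    FD 3: (-3.613,-1.727) -> (-3.613,-4.727) [heading=270, draw]
    -- iteration 2/2 --
    LT 150: heading 270 -> 60
    FD 1.9: (-3.613,-4.727) -> (-2.663,-3.081) [heading=60, draw]
    FD 3: (-2.663,-3.081) -> (-1.163,-0.483) [heading=60, draw]
  ]
  -- iteration 4/4 --
  BK 8.8: (-1.163,-0.483) -> (-5.563,-8.104) [heading=60, draw]
  FD 10: (-5.563,-8.104) -> (-0.563,0.556) [heading=60, draw]
  REPEAT 2 [
    -- iteration 1/2 --
    LT 150: heading 60 -> 210
    FD 1.9: (-0.563,0.556) -> (-2.208,-0.394) [heading=210, draw]
    FD 3: (-2.208,-0.394) -> (-4.806,-1.894) [heading=210, draw]
    -- iteration 2/2 --
    LT 150: heading 210 -> 0
    FD 1.9: (-4.806,-1.894) -> (-2.906,-1.894) [heading=0, draw]
    FD 3: (-2.906,-1.894) -> (0.094,-1.894) [heading=0, draw]
  ]
]
FD 2.6: (0.094,-1.894) -> (2.694,-1.894) [heading=0, draw]
FD 12.9: (2.694,-1.894) -> (15.594,-1.894) [heading=0, draw]
FD 1.1: (15.594,-1.894) -> (16.694,-1.894) [heading=0, draw]
Final: pos=(16.694,-1.894), heading=0, 28 segment(s) drawn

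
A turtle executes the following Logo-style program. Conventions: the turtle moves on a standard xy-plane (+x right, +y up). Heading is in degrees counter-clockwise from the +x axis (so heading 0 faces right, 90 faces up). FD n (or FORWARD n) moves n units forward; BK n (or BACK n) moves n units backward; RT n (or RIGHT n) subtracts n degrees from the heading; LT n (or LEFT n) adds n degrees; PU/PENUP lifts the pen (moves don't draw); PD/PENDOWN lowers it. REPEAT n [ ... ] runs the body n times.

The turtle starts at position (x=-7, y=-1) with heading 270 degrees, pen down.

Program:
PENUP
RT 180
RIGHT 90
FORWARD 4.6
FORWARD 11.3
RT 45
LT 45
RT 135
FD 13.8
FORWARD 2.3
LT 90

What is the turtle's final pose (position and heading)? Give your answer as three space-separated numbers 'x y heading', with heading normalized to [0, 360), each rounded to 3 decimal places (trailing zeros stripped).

Answer: -2.484 -12.384 315

Derivation:
Executing turtle program step by step:
Start: pos=(-7,-1), heading=270, pen down
PU: pen up
RT 180: heading 270 -> 90
RT 90: heading 90 -> 0
FD 4.6: (-7,-1) -> (-2.4,-1) [heading=0, move]
FD 11.3: (-2.4,-1) -> (8.9,-1) [heading=0, move]
RT 45: heading 0 -> 315
LT 45: heading 315 -> 0
RT 135: heading 0 -> 225
FD 13.8: (8.9,-1) -> (-0.858,-10.758) [heading=225, move]
FD 2.3: (-0.858,-10.758) -> (-2.484,-12.384) [heading=225, move]
LT 90: heading 225 -> 315
Final: pos=(-2.484,-12.384), heading=315, 0 segment(s) drawn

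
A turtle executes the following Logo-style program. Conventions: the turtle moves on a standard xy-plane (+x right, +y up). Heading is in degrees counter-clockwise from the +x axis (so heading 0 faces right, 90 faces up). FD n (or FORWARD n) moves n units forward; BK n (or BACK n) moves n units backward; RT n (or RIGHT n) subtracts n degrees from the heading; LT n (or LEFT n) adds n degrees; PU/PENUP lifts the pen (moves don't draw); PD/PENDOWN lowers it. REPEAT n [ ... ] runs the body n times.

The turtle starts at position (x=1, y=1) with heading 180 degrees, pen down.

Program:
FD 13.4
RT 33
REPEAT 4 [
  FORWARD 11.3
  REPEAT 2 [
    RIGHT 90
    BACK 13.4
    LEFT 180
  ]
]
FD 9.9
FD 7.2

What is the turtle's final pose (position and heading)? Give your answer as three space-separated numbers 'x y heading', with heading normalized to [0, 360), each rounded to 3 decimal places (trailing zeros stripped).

Executing turtle program step by step:
Start: pos=(1,1), heading=180, pen down
FD 13.4: (1,1) -> (-12.4,1) [heading=180, draw]
RT 33: heading 180 -> 147
REPEAT 4 [
  -- iteration 1/4 --
  FD 11.3: (-12.4,1) -> (-21.877,7.154) [heading=147, draw]
  REPEAT 2 [
    -- iteration 1/2 --
    RT 90: heading 147 -> 57
    BK 13.4: (-21.877,7.154) -> (-29.175,-4.084) [heading=57, draw]
    LT 180: heading 57 -> 237
    -- iteration 2/2 --
    RT 90: heading 237 -> 147
    BK 13.4: (-29.175,-4.084) -> (-17.937,-11.382) [heading=147, draw]
    LT 180: heading 147 -> 327
  ]
  -- iteration 2/4 --
  FD 11.3: (-17.937,-11.382) -> (-8.46,-17.536) [heading=327, draw]
  REPEAT 2 [
    -- iteration 1/2 --
    RT 90: heading 327 -> 237
    BK 13.4: (-8.46,-17.536) -> (-1.162,-6.298) [heading=237, draw]
    LT 180: heading 237 -> 57
    -- iteration 2/2 --
    RT 90: heading 57 -> 327
    BK 13.4: (-1.162,-6.298) -> (-12.4,1) [heading=327, draw]
    LT 180: heading 327 -> 147
  ]
  -- iteration 3/4 --
  FD 11.3: (-12.4,1) -> (-21.877,7.154) [heading=147, draw]
  REPEAT 2 [
    -- iteration 1/2 --
    RT 90: heading 147 -> 57
    BK 13.4: (-21.877,7.154) -> (-29.175,-4.084) [heading=57, draw]
    LT 180: heading 57 -> 237
    -- iteration 2/2 --
    RT 90: heading 237 -> 147
    BK 13.4: (-29.175,-4.084) -> (-17.937,-11.382) [heading=147, draw]
    LT 180: heading 147 -> 327
  ]
  -- iteration 4/4 --
  FD 11.3: (-17.937,-11.382) -> (-8.46,-17.536) [heading=327, draw]
  REPEAT 2 [
    -- iteration 1/2 --
    RT 90: heading 327 -> 237
    BK 13.4: (-8.46,-17.536) -> (-1.162,-6.298) [heading=237, draw]
    LT 180: heading 237 -> 57
    -- iteration 2/2 --
    RT 90: heading 57 -> 327
    BK 13.4: (-1.162,-6.298) -> (-12.4,1) [heading=327, draw]
    LT 180: heading 327 -> 147
  ]
]
FD 9.9: (-12.4,1) -> (-20.703,6.392) [heading=147, draw]
FD 7.2: (-20.703,6.392) -> (-26.741,10.313) [heading=147, draw]
Final: pos=(-26.741,10.313), heading=147, 15 segment(s) drawn

Answer: -26.741 10.313 147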